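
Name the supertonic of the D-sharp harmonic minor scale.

The D# harmonic minor scale runs D# E# F# G# A# B C##.
Degree 2 is E#.

E#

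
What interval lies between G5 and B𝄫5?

Counting letters G–A–B gives a third.
G→Bbb = 2 semitones, 2 narrower than the major third (4), so diminished.

diminished third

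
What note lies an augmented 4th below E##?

B#

E down a perfect fourth is B, so the target letter is B.
From E##, an augmented fourth is 6 semitones down: B#.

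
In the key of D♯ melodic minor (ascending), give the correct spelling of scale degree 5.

A#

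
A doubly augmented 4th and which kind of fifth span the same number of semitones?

A doubly augmented fourth spans 7 semitones.
A fifth spanning 7 semitones is perfect (the perfect fifth is 7).

perfect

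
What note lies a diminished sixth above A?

Fb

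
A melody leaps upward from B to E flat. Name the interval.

diminished fourth

Counting letters B–C–D–E gives a fourth.
B→Eb = 4 semitones, 1 narrower than the perfect fourth (5), so diminished.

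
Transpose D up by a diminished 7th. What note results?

A seventh above D lands on the letter C.
A diminished seventh spans 9 semitones, so D moves to pitch class 11. On the letter C that is Cb.

Cb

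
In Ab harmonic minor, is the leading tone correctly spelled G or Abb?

Each scale degree takes a distinct letter name. Degree 7 of a scale on A must use the letter G.
G and Abb are enharmonically the same pitch, but only G uses the letter G, so it is the correct spelling here.

G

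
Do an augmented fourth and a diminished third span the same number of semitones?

No

An augmented fourth spans 6 semitones; a diminished third spans 2.
The spans differ, so they are not enharmonic equivalents.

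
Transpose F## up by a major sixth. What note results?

D##

F up a major sixth is D, so the target letter is D.
From F##, a major sixth is 9 semitones up: D##.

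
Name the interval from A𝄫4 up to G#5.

doubly augmented seventh

Counting letters A–B–C–D–E–F–G gives a seventh.
Abb→G# = 13 semitones, 2 wider than the major seventh (11), so doubly augmented.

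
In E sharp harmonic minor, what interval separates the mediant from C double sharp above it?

augmented fourth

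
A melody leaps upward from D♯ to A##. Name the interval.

The letter names run D→A, a span of 4 letter steps, so the interval is some kind of fifth.
D# to A## is 8 semitones. A perfect fifth is 7, so 8 makes it augmented.

augmented fifth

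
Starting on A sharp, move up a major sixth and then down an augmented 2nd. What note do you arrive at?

E

A major sixth up from A# is F## (letter F, 9 semitones up).
An augmented second down from F## is E (letter E, 3 semitones down).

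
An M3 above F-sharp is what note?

A#

F up a major third is A, so the target letter is A.
From F#, a major third is 4 semitones up: A#.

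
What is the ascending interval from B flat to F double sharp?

doubly augmented fifth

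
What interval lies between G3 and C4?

The letter names run G→C, a span of 3 letter steps, so the interval is some kind of fourth.
G to C is 5 semitones. A perfect fourth is 5, so 5 makes it perfect.

perfect fourth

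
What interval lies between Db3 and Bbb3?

minor sixth

The letter names run D→B, a span of 5 letter steps, so the interval is some kind of sixth.
Db to Bbb is 8 semitones. A major sixth is 9, so 8 makes it minor.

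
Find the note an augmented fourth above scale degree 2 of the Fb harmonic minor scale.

Scale degree 2 of Fb harmonic minor is Gb.
An augmented fourth (6 semitones) above Gb lands on the letter C, giving C.

C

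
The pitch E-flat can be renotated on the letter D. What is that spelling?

Eb is pitch class 3. The letter D alone is pitch class 2.
To reach pitch class 3 from D requires an offset of +1 semitone, i.e. sharp: D#.

D#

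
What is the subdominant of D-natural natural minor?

Degree 4 takes the letter 3 steps above D, which is G.
In natural minor, degree 4 sits 5 semitones above the tonic. D + 5 semitones is pitch class 7, spelled on G as G.

G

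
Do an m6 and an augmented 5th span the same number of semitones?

A minor sixth spans 8 semitones; an augmented fifth spans 8.
They are enharmonically equivalent.

Yes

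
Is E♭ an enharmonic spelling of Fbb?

Yes

Eb = pitch class 3 and Fbb = pitch class 3 — the same pitch class, so they are enharmonic equivalents.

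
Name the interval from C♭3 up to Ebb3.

minor third

Counting letters C–D–E gives a third.
Cb→Ebb = 3 semitones, 1 narrower than the major third (4), so minor.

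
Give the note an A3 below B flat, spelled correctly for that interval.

Gbb

A third below B lands on the letter G.
An augmented third spans 5 semitones, so Bb moves to pitch class 5. On the letter G that is Gbb.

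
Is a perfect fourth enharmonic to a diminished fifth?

A perfect fourth spans 5 semitones; a diminished fifth spans 6.
The spans differ, so they are not enharmonic equivalents.

No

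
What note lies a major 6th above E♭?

C

A sixth above E lands on the letter C.
A major sixth spans 9 semitones, so Eb moves to pitch class 0. On the letter C that is C.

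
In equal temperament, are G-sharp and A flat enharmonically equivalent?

Yes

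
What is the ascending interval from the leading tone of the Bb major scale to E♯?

augmented fifth

The leading tone of Bb major is A.
A up to E#: letters A→E make it a fifth; 8 semitones makes it augmented.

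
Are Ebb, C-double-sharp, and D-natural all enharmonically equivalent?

Ebb = pitch class 2 and C## = pitch class 2 and D = pitch class 2 — the same pitch class, so they are enharmonic equivalents.

Yes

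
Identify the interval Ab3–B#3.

The letter names run A→B, a span of 1 letter step, so the interval is some kind of second.
Ab to B# is 4 semitones. A major second is 2, so 4 makes it doubly augmented.

doubly augmented second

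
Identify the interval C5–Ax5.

doubly augmented sixth

Counting letters C–D–E–F–G–A gives a sixth.
C→A## = 11 semitones, 2 wider than the major sixth (9), so doubly augmented.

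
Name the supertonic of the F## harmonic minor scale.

The F## harmonic minor scale runs F## G## A# B# C## D# E##.
Degree 2 is G##.

G##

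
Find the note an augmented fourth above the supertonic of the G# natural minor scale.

D##

The supertonic of G# natural minor is A#.
An augmented fourth (6 semitones) above A# lands on the letter D, giving D##.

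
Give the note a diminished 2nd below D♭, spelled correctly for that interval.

C#

D down a major second is C, so the target letter is C.
From Db, a diminished second is 0 semitones down: C#.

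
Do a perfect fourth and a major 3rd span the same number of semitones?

No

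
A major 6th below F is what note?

F down a major sixth is Ab, so the target letter is A.
From F, a major sixth is 9 semitones down: Ab.

Ab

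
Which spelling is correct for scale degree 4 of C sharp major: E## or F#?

Each scale degree takes a distinct letter name. Degree 4 of a scale on C must use the letter F.
F# and E## are enharmonically the same pitch, but only F# uses the letter F, so it is the correct spelling here.

F#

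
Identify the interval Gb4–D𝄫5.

diminished fifth

Counting letters G–A–B–C–D gives a fifth.
Gb→Dbb = 6 semitones, 1 narrower than the perfect fifth (7), so diminished.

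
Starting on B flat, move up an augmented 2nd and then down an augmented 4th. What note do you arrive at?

An augmented second up from Bb is C# (letter C, 3 semitones up).
An augmented fourth down from C# is G (letter G, 6 semitones down).

G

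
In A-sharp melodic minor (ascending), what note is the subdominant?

The A# melodic minor (ascending) scale runs A# B# C# D# E# F## G##.
Degree 4 is D#.

D#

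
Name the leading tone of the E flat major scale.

The Eb major scale runs Eb F G Ab Bb C D.
Degree 7 is D.

D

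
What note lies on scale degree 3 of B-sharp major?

The B# major scale runs B# C## D## E# F## G## A##.
Degree 3 is D##.

D##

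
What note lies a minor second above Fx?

G#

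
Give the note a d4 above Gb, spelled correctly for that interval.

Cbb

A fourth above G lands on the letter C.
A diminished fourth spans 4 semitones, so Gb moves to pitch class 10. On the letter C that is Cbb.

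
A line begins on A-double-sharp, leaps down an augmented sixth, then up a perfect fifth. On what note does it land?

G#

An augmented sixth down from A## is C# (letter C, 10 semitones down).
A perfect fifth up from C# is G# (letter G, 7 semitones up).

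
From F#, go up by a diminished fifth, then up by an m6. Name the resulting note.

Ab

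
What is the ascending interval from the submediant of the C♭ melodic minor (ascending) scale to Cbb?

diminished third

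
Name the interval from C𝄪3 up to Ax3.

major sixth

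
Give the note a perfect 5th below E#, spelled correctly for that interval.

A#

A fifth below E lands on the letter A.
A perfect fifth spans 7 semitones, so E# moves to pitch class 10. On the letter A that is A#.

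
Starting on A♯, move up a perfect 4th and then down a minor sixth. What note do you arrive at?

F##

A perfect fourth up from A# is D# (letter D, 5 semitones up).
A minor sixth down from D# is F## (letter F, 8 semitones down).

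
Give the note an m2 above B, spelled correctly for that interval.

A second above B lands on the letter C.
A minor second spans 1 semitone, so B moves to pitch class 0. On the letter C that is C.

C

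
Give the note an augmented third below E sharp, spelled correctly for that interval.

C

E down a major third is C, so the target letter is C.
From E#, an augmented third is 5 semitones down: C.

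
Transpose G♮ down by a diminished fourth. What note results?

D#

G down a perfect fourth is D, so the target letter is D.
From G, a diminished fourth is 4 semitones down: D#.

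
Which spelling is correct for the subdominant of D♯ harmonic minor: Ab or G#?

G#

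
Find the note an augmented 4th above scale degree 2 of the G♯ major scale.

D##

Scale degree 2 of G# major is A#.
An augmented fourth (6 semitones) above A# lands on the letter D, giving D##.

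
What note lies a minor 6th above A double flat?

Fbb

A up a major sixth is F#, so the target letter is F.
From Abb, a minor sixth is 8 semitones up: Fbb.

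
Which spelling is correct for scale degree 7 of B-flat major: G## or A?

A

Each scale degree takes a distinct letter name. Degree 7 of a scale on B must use the letter A.
A and G## are enharmonically the same pitch, but only A uses the letter A, so it is the correct spelling here.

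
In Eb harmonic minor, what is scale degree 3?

Gb

The Eb harmonic minor scale runs Eb F Gb Ab Bb Cb D.
Degree 3 is Gb.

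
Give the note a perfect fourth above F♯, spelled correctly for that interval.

B

F up a perfect fourth is Bb, so the target letter is B.
From F#, a perfect fourth is 5 semitones up: B.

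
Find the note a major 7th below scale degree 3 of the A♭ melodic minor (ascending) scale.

Scale degree 3 of Ab melodic minor (ascending) is Cb.
A major seventh (11 semitones) below Cb lands on the letter D, giving Dbb.

Dbb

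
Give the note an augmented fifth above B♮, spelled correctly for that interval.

F##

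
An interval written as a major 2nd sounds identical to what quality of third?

diminished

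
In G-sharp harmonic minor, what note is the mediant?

The G# harmonic minor scale runs G# A# B C# D# E F##.
Degree 3 is B.

B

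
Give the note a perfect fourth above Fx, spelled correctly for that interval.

B#

F up a perfect fourth is Bb, so the target letter is B.
From F##, a perfect fourth is 5 semitones up: B#.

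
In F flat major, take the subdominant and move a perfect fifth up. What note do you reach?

The subdominant of Fb major is Bbb.
A perfect fifth (7 semitones) above Bbb lands on the letter F, giving Fb.

Fb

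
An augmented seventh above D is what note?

A seventh above D lands on the letter C.
An augmented seventh spans 12 semitones, so D moves to pitch class 2. On the letter C that is C##.

C##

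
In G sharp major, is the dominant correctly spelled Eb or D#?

Each scale degree takes a distinct letter name. Degree 5 of a scale on G must use the letter D.
D# and Eb are enharmonically the same pitch, but only D# uses the letter D, so it is the correct spelling here.

D#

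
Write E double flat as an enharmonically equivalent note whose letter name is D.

Ebb is pitch class 2. The letter D alone is pitch class 2.
Pitch class 2 on D needs no accidental: D.

D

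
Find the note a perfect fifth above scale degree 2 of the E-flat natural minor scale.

Scale degree 2 of Eb natural minor is F.
A perfect fifth (7 semitones) above F lands on the letter C, giving C.

C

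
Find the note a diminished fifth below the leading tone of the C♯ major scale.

E##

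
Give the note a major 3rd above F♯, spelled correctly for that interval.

A#

A third above F lands on the letter A.
A major third spans 4 semitones, so F# moves to pitch class 10. On the letter A that is A#.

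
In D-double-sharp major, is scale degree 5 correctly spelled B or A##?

Each scale degree takes a distinct letter name. Degree 5 of a scale on D must use the letter A.
A## and B are enharmonically the same pitch, but only A## uses the letter A, so it is the correct spelling here.

A##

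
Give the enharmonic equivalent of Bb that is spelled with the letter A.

A#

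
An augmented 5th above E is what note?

E up a perfect fifth is B, so the target letter is B.
From E, an augmented fifth is 8 semitones up: B#.

B#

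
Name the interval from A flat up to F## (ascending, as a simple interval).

Counting letters A–B–C–D–E–F gives a sixth.
Ab→F## = 11 semitones, 2 wider than the major sixth (9), so doubly augmented.

doubly augmented sixth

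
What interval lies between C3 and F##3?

Counting letters C–D–E–F gives a fourth.
C→F## = 7 semitones, 2 wider than the perfect fourth (5), so doubly augmented.

doubly augmented fourth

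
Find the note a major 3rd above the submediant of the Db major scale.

The submediant of Db major is Bb.
A major third (4 semitones) above Bb lands on the letter D, giving D.

D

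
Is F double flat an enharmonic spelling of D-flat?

No

Fbb is pitch class 3; Db is pitch class 1.
The pitch classes differ (3 vs. 1), so they are not enharmonic equivalents.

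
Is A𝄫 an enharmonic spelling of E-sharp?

Abb is pitch class 7; E# is pitch class 5.
The pitch classes differ (7 vs. 5), so they are not enharmonic equivalents.

No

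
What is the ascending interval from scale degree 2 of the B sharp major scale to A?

Scale degree 2 of B# major is C##.
C## up to A: letters C→A make it a sixth; 7 semitones makes it diminished.

diminished sixth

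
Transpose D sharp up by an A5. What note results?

A fifth above D lands on the letter A.
An augmented fifth spans 8 semitones, so D# moves to pitch class 11. On the letter A that is A##.

A##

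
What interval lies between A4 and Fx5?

augmented sixth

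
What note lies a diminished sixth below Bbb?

D

A sixth below B lands on the letter D.
A diminished sixth spans 7 semitones, so Bbb moves to pitch class 2. On the letter D that is D.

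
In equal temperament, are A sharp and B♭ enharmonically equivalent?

A# = pitch class 10 and Bb = pitch class 10 — the same pitch class, so they are enharmonic equivalents.

Yes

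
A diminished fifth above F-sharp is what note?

A fifth above F lands on the letter C.
A diminished fifth spans 6 semitones, so F# moves to pitch class 0. On the letter C that is C.

C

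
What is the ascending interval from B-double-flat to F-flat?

perfect fifth

Counting letters B–C–D–E–F gives a fifth.
Bbb→Fb = 7 semitones, exactly the perfect fifth.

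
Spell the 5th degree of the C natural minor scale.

The C natural minor scale runs C D Eb F G Ab Bb.
Degree 5 is G.

G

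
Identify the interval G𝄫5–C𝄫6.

perfect fourth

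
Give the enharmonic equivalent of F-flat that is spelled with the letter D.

D##

Plain D sits 2 semitones below Fb, so on the letter D the same pitch needs a double sharp: D##.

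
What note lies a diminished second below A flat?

A down a major second is G, so the target letter is G.
From Ab, a diminished second is 0 semitones down: G#.

G#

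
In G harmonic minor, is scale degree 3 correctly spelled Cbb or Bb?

Each scale degree takes a distinct letter name. Degree 3 of a scale on G must use the letter B.
Bb and Cbb are enharmonically the same pitch, but only Bb uses the letter B, so it is the correct spelling here.

Bb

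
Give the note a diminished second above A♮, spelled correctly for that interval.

Bbb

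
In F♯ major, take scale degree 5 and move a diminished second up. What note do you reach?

Db

Scale degree 5 of F# major is C#.
A diminished second (0 semitones) above C# lands on the letter D, giving Db.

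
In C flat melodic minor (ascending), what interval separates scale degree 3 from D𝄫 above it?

Scale degree 3 of Cb melodic minor (ascending) is Ebb.
Ebb up to Dbb: letters E→D make it a seventh; 10 semitones makes it minor.

minor seventh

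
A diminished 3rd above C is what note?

Ebb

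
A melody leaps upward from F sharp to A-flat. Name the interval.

diminished third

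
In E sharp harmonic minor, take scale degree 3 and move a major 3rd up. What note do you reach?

Scale degree 3 of E# harmonic minor is G#.
A major third (4 semitones) above G# lands on the letter B, giving B#.

B#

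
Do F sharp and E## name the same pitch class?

Yes

F# is pitch class 6; E## is pitch class 6.
All spellings map to pitch class 6, so they are enharmonically equivalent.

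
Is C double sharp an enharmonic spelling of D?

C## is pitch class 2; D is pitch class 2.
All spellings map to pitch class 2, so they are enharmonically equivalent.

Yes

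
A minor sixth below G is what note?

G down a major sixth is Bb, so the target letter is B.
From G, a minor sixth is 8 semitones down: B.

B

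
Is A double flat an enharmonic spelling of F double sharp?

Abb is pitch class 7; F## is pitch class 7.
All spellings map to pitch class 7, so they are enharmonically equivalent.

Yes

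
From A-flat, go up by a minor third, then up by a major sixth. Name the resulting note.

A minor third up from Ab is Cb (letter C, 3 semitones up).
A major sixth up from Cb is Ab (letter A, 9 semitones up).

Ab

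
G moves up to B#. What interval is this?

Counting letters G–A–B gives a third.
G→B# = 5 semitones, 1 wider than the major third (4), so augmented.

augmented third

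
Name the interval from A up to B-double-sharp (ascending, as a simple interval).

The letter names run A→B, a span of 1 letter step, so the interval is some kind of second.
A to B## is 4 semitones. A major second is 2, so 4 makes it doubly augmented.

doubly augmented second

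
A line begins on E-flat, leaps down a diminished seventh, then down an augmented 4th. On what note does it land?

C

A diminished seventh down from Eb is F# (letter F, 9 semitones down).
An augmented fourth down from F# is C (letter C, 6 semitones down).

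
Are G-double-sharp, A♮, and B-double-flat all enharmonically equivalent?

Yes

G## = pitch class 9 and A = pitch class 9 and Bbb = pitch class 9 — the same pitch class, so they are enharmonic equivalents.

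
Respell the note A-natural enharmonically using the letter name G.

G##

A is pitch class 9. The letter G alone is pitch class 7.
To reach pitch class 9 from G requires an offset of +2 semitones, i.e. double sharp: G##.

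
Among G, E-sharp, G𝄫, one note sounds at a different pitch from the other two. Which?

In 12-tone equal temperament, enharmonic equivalents share a pitch class. G is pitch class 7; E# is pitch class 5; Gbb is pitch class 5.
E# and Gbb share pitch class 5, while G is pitch class 7.

G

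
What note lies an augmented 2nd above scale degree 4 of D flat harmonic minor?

Scale degree 4 of Db harmonic minor is Gb.
An augmented second (3 semitones) above Gb lands on the letter A, giving A.

A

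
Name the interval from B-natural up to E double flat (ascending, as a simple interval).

doubly diminished fourth

Counting letters B–C–D–E gives a fourth.
B→Ebb = 3 semitones, 2 narrower than the perfect fourth (5), so doubly diminished.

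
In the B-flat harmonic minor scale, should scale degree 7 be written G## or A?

A

Each scale degree takes a distinct letter name. Degree 7 of a scale on B must use the letter A.
A and G## are enharmonically the same pitch, but only A uses the letter A, so it is the correct spelling here.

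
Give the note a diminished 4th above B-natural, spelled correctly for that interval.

Eb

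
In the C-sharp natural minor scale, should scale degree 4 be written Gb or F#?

F#

Each scale degree takes a distinct letter name. Degree 4 of a scale on C must use the letter F.
F# and Gb are enharmonically the same pitch, but only F# uses the letter F, so it is the correct spelling here.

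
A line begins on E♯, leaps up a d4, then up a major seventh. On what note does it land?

A diminished fourth up from E# is A (letter A, 4 semitones up).
A major seventh up from A is G# (letter G, 11 semitones up).

G#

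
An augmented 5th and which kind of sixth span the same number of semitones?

minor

An augmented fifth spans 8 semitones.
A sixth spanning 8 semitones is minor (the major sixth is 9).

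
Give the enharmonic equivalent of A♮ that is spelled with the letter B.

Plain B sits 2 semitones above A, so on the letter B the same pitch needs a double flat: Bbb.

Bbb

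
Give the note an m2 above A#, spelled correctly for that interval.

B

A up a major second is B, so the target letter is B.
From A#, a minor second is 1 semitone up: B.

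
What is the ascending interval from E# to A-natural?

diminished fourth

The letter names run E→A, a span of 3 letter steps, so the interval is some kind of fourth.
E# to A is 4 semitones. A perfect fourth is 5, so 4 makes it diminished.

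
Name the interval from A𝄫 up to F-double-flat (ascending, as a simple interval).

minor sixth

The letter names run A→F, a span of 5 letter steps, so the interval is some kind of sixth.
Abb to Fbb is 8 semitones. A major sixth is 9, so 8 makes it minor.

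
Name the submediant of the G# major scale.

E#

Degree 6 takes the letter 5 steps above G, which is E.
In major, degree 6 sits 9 semitones above the tonic. G# + 9 semitones is pitch class 5, spelled on E as E#.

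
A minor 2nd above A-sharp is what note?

A second above A lands on the letter B.
A minor second spans 1 semitone, so A# moves to pitch class 11. On the letter B that is B.

B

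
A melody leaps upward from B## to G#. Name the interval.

Counting letters B–C–D–E–F–G gives a sixth.
B##→G# = 7 semitones, 2 narrower than the major sixth (9), so diminished.

diminished sixth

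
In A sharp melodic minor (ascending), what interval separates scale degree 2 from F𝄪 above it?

perfect fifth

Scale degree 2 of A# melodic minor (ascending) is B#.
B# up to F##: letters B→F make it a fifth; 7 semitones makes it perfect.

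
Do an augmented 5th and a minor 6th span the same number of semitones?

Yes

An augmented fifth spans 8 semitones; a minor sixth spans 8.
They are enharmonically equivalent.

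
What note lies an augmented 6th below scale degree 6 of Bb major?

Bbb

Scale degree 6 of Bb major is G.
An augmented sixth (10 semitones) below G lands on the letter B, giving Bbb.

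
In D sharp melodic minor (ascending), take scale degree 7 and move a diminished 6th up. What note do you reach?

A

Scale degree 7 of D# melodic minor (ascending) is C##.
A diminished sixth (7 semitones) above C## lands on the letter A, giving A.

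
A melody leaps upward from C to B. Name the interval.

major seventh

The letter names run C→B, a span of 6 letter steps, so the interval is some kind of seventh.
C to B is 11 semitones. A major seventh is 11, so 11 makes it major.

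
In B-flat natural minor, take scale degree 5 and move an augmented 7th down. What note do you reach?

Gbb

Scale degree 5 of Bb natural minor is F.
An augmented seventh (12 semitones) below F lands on the letter G, giving Gbb.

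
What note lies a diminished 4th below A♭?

A fourth below A lands on the letter E.
A diminished fourth spans 4 semitones, so Ab moves to pitch class 4. On the letter E that is E.

E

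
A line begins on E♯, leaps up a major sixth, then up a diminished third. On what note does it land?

A major sixth up from E# is C## (letter C, 9 semitones up).
A diminished third up from C## is E (letter E, 2 semitones up).

E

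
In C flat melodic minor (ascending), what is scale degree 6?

Ab

The Cb melodic minor (ascending) scale runs Cb Db Ebb Fb Gb Ab Bb.
Degree 6 is Ab.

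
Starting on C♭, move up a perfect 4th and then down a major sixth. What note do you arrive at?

Abb

A perfect fourth up from Cb is Fb (letter F, 5 semitones up).
A major sixth down from Fb is Abb (letter A, 9 semitones down).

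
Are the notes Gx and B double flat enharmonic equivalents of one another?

Yes

G## is pitch class 9; Bbb is pitch class 9.
All spellings map to pitch class 9, so they are enharmonically equivalent.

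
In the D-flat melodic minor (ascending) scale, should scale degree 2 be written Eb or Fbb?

Eb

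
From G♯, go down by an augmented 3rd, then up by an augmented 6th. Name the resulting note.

An augmented third down from G# is Eb (letter E, 5 semitones down).
An augmented sixth up from Eb is C# (letter C, 10 semitones up).

C#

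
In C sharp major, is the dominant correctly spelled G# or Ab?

G#

Each scale degree takes a distinct letter name. Degree 5 of a scale on C must use the letter G.
G# and Ab are enharmonically the same pitch, but only G# uses the letter G, so it is the correct spelling here.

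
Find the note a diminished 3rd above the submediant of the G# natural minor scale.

Gb

The submediant of G# natural minor is E.
A diminished third (2 semitones) above E lands on the letter G, giving Gb.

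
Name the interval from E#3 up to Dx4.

major seventh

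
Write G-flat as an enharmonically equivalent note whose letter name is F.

F#

Gb is pitch class 6. The letter F alone is pitch class 5.
To reach pitch class 6 from F requires an offset of +1 semitone, i.e. sharp: F#.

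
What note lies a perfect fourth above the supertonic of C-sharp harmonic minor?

G#

The supertonic of C# harmonic minor is D#.
A perfect fourth (5 semitones) above D# lands on the letter G, giving G#.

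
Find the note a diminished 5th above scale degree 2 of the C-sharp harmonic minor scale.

A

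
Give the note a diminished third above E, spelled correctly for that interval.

A third above E lands on the letter G.
A diminished third spans 2 semitones, so E moves to pitch class 6. On the letter G that is Gb.

Gb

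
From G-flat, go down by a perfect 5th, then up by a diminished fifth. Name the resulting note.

Gbb

A perfect fifth down from Gb is Cb (letter C, 7 semitones down).
A diminished fifth up from Cb is Gbb (letter G, 6 semitones up).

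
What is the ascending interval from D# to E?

The letter names run D→E, a span of 1 letter step, so the interval is some kind of second.
D# to E is 1 semitone. A major second is 2, so 1 makes it minor.

minor second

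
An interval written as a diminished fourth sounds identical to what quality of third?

major

A diminished fourth spans 4 semitones.
A third spanning 4 semitones is major (the major third is 4).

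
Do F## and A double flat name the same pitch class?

Yes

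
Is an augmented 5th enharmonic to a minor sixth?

Yes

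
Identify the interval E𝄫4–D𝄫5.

minor seventh

The letter names run E→D, a span of 6 letter steps, so the interval is some kind of seventh.
Ebb to Dbb is 10 semitones. A major seventh is 11, so 10 makes it minor.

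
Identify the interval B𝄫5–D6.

augmented third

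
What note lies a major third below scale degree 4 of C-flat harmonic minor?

Dbb

Scale degree 4 of Cb harmonic minor is Fb.
A major third (4 semitones) below Fb lands on the letter D, giving Dbb.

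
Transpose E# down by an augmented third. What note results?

A third below E lands on the letter C.
An augmented third spans 5 semitones, so E# moves to pitch class 0. On the letter C that is C.

C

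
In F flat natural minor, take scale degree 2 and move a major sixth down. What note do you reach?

Bbb

Scale degree 2 of Fb natural minor is Gb.
A major sixth (9 semitones) below Gb lands on the letter B, giving Bbb.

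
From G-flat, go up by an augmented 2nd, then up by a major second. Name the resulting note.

An augmented second up from Gb is A (letter A, 3 semitones up).
A major second up from A is B (letter B, 2 semitones up).

B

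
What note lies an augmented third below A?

Fb

A third below A lands on the letter F.
An augmented third spans 5 semitones, so A moves to pitch class 4. On the letter F that is Fb.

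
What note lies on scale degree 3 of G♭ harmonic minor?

Degree 3 takes the letter 2 steps above G, which is B.
In harmonic minor, degree 3 sits 3 semitones above the tonic. Gb + 3 semitones is pitch class 9, spelled on B as Bbb.

Bbb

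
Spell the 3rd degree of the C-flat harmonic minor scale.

Degree 3 takes the letter 2 steps above C, which is E.
In harmonic minor, degree 3 sits 3 semitones above the tonic. Cb + 3 semitones is pitch class 2, spelled on E as Ebb.

Ebb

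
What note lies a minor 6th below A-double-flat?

A sixth below A lands on the letter C.
A minor sixth spans 8 semitones, so Abb moves to pitch class 11. On the letter C that is Cb.

Cb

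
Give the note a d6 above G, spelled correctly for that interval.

Ebb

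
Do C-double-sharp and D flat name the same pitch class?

No

Two spellings are enharmonically equivalent only if they share a pitch class.
Here C## → 2, Db → 1; 1 ≠ 2, so they are not.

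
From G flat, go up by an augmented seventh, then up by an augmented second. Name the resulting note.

G##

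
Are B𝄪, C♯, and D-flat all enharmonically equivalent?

B## is pitch class 1; C# is pitch class 1; Db is pitch class 1.
All spellings map to pitch class 1, so they are enharmonically equivalent.

Yes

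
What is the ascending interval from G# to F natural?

Counting letters G–A–B–C–D–E–F gives a seventh.
G#→F = 9 semitones, 2 narrower than the major seventh (11), so diminished.

diminished seventh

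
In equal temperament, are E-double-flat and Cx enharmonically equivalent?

Yes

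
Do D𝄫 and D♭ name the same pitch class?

No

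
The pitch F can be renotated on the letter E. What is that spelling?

Plain E sits 1 semitone below F, so on the letter E the same pitch needs a sharp: E#.

E#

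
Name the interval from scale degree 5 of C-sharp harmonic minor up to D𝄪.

Scale degree 5 of C# harmonic minor is G#.
G# up to D##: letters G→D make it a fifth; 8 semitones makes it augmented.

augmented fifth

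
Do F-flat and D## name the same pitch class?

Fb = pitch class 4 and D## = pitch class 4 — the same pitch class, so they are enharmonic equivalents.

Yes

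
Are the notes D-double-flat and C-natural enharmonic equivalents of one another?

Dbb = pitch class 0 and C = pitch class 0 — the same pitch class, so they are enharmonic equivalents.

Yes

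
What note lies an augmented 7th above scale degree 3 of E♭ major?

Scale degree 3 of Eb major is G.
An augmented seventh (12 semitones) above G lands on the letter F, giving F##.

F##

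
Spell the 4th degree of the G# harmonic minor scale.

C#

The G# harmonic minor scale runs G# A# B C# D# E F##.
Degree 4 is C#.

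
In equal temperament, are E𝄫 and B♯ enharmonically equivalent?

Ebb is pitch class 2; B# is pitch class 0.
The pitch classes differ (2 vs. 0), so they are not enharmonic equivalents.

No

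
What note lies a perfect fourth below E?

B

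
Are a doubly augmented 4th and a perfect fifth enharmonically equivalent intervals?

A doubly augmented fourth spans 7 semitones; a perfect fifth spans 7.
They are enharmonically equivalent.

Yes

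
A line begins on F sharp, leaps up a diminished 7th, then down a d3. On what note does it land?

A diminished seventh up from F# is Eb (letter E, 9 semitones up).
A diminished third down from Eb is C# (letter C, 2 semitones down).

C#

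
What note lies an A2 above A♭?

B

A second above A lands on the letter B.
An augmented second spans 3 semitones, so Ab moves to pitch class 11. On the letter B that is B.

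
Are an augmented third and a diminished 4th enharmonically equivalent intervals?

No

An augmented third spans 5 semitones; a diminished fourth spans 4.
The spans differ, so they are not enharmonic equivalents.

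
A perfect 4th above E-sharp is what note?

A#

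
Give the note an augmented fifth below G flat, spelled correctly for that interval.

G down a perfect fifth is C, so the target letter is C.
From Gb, an augmented fifth is 8 semitones down: Cbb.

Cbb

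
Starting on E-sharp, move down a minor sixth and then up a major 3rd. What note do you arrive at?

B##

A minor sixth down from E# is G## (letter G, 8 semitones down).
A major third up from G## is B## (letter B, 4 semitones up).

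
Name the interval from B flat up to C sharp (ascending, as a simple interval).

augmented second

The letter names run B→C, a span of 1 letter step, so the interval is some kind of second.
Bb to C# is 3 semitones. A major second is 2, so 3 makes it augmented.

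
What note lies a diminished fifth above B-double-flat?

B up a perfect fifth is F#, so the target letter is F.
From Bbb, a diminished fifth is 6 semitones up: Fbb.

Fbb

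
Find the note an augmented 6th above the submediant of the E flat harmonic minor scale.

A

The submediant of Eb harmonic minor is Cb.
An augmented sixth (10 semitones) above Cb lands on the letter A, giving A.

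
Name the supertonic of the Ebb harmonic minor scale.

Degree 2 takes the letter 1 step above E, which is F.
In harmonic minor, degree 2 sits 2 semitones above the tonic. Ebb + 2 semitones is pitch class 4, spelled on F as Fb.

Fb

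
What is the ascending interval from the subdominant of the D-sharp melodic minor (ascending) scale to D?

diminished fifth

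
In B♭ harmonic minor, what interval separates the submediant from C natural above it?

augmented fourth

The submediant of Bb harmonic minor is Gb.
Gb up to C: letters G→C make it a fourth; 6 semitones makes it augmented.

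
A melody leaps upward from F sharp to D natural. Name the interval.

minor sixth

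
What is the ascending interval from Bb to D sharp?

The letter names run B→D, a span of 2 letter steps, so the interval is some kind of third.
Bb to D# is 5 semitones. A major third is 4, so 5 makes it augmented.

augmented third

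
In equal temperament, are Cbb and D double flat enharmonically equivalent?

Cbb is pitch class 10; Dbb is pitch class 0.
The pitch classes differ (10 vs. 0), so they are not enharmonic equivalents.

No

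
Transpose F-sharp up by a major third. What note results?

A#

F up a major third is A, so the target letter is A.
From F#, a major third is 4 semitones up: A#.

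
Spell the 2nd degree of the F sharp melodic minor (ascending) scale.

Degree 2 takes the letter 1 step above F, which is G.
In melodic minor (ascending), degree 2 sits 2 semitones above the tonic. F# + 2 semitones is pitch class 8, spelled on G as G#.

G#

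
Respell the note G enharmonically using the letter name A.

Abb

G is pitch class 7. The letter A alone is pitch class 9.
To reach pitch class 7 from A requires an offset of -2 semitones, i.e. double flat: Abb.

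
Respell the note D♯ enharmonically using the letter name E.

Eb

D# is pitch class 3. The letter E alone is pitch class 4.
To reach pitch class 3 from E requires an offset of -1 semitone, i.e. flat: Eb.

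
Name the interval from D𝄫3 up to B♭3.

augmented sixth

The letter names run D→B, a span of 5 letter steps, so the interval is some kind of sixth.
Dbb to Bb is 10 semitones. A major sixth is 9, so 10 makes it augmented.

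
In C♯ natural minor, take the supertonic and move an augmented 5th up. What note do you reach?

The supertonic of C# natural minor is D#.
An augmented fifth (8 semitones) above D# lands on the letter A, giving A##.

A##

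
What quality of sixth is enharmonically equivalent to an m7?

augmented

A minor seventh spans 10 semitones.
A sixth spanning 10 semitones is augmented (the major sixth is 9).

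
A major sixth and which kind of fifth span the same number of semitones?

doubly augmented

A major sixth spans 9 semitones.
A fifth spanning 9 semitones is doubly augmented (the perfect fifth is 7).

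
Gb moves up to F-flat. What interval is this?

Counting letters G–A–B–C–D–E–F gives a seventh.
Gb→Fb = 10 semitones, 1 narrower than the major seventh (11), so minor.

minor seventh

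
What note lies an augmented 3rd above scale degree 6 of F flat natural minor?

F

Scale degree 6 of Fb natural minor is Dbb.
An augmented third (5 semitones) above Dbb lands on the letter F, giving F.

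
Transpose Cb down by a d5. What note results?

C down a perfect fifth is F, so the target letter is F.
From Cb, a diminished fifth is 6 semitones down: F.

F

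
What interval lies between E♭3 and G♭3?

minor third

Counting letters E–F–G gives a third.
Eb→Gb = 3 semitones, 1 narrower than the major third (4), so minor.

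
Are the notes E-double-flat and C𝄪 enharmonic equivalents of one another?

Yes

Ebb is pitch class 2; C## is pitch class 2.
All spellings map to pitch class 2, so they are enharmonically equivalent.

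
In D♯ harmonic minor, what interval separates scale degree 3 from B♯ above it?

augmented fourth

Scale degree 3 of D# harmonic minor is F#.
F# up to B#: letters F→B make it a fourth; 6 semitones makes it augmented.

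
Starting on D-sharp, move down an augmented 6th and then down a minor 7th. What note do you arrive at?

G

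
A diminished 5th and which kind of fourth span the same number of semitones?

augmented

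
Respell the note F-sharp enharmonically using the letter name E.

Plain E sits 2 semitones below F#, so on the letter E the same pitch needs a double sharp: E##.

E##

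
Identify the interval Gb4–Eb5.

Counting letters G–A–B–C–D–E gives a sixth.
Gb→Eb = 9 semitones, exactly the major sixth.

major sixth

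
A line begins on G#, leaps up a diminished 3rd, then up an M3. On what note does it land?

A diminished third up from G# is Bb (letter B, 2 semitones up).
A major third up from Bb is D (letter D, 4 semitones up).

D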